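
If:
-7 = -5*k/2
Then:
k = 14/5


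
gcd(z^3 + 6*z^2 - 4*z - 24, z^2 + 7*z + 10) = z + 2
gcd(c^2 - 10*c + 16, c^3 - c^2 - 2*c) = c - 2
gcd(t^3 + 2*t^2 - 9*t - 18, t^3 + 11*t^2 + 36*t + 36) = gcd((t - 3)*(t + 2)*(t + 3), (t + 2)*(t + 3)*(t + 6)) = t^2 + 5*t + 6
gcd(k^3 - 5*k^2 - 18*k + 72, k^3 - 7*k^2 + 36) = k^2 - 9*k + 18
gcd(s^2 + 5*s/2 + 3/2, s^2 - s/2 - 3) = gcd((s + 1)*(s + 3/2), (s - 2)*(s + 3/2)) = s + 3/2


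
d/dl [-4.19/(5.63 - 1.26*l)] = -5.2794/(1.26*l - 5.63)^2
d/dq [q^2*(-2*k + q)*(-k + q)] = q*(4*k^2 - 9*k*q + 4*q^2)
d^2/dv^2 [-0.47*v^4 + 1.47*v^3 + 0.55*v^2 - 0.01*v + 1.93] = -5.64*v^2 + 8.82*v + 1.1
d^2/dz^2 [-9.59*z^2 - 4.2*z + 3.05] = -19.1800000000000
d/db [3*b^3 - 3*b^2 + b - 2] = 9*b^2 - 6*b + 1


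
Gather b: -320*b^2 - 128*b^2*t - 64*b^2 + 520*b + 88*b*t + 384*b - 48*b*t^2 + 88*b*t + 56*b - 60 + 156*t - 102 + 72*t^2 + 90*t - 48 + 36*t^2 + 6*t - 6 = b^2*(-128*t - 384) + b*(-48*t^2 + 176*t + 960) + 108*t^2 + 252*t - 216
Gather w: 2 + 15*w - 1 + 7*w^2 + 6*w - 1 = 7*w^2 + 21*w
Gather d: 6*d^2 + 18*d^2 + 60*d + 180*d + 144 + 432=24*d^2 + 240*d + 576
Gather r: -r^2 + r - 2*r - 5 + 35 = -r^2 - r + 30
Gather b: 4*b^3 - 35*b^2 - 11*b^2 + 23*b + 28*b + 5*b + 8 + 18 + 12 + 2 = 4*b^3 - 46*b^2 + 56*b + 40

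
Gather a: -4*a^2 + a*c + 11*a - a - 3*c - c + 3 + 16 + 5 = -4*a^2 + a*(c + 10) - 4*c + 24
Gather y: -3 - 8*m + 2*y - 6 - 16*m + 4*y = -24*m + 6*y - 9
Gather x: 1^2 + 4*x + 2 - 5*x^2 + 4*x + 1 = -5*x^2 + 8*x + 4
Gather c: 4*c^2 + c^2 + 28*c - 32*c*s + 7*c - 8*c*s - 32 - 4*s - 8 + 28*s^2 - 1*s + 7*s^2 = 5*c^2 + c*(35 - 40*s) + 35*s^2 - 5*s - 40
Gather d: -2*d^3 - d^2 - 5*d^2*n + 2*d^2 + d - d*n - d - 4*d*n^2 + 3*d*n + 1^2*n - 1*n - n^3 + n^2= -2*d^3 + d^2*(1 - 5*n) + d*(-4*n^2 + 2*n) - n^3 + n^2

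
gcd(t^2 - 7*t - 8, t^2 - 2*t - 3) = t + 1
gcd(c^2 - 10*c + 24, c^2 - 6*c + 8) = c - 4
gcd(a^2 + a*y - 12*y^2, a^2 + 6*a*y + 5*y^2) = 1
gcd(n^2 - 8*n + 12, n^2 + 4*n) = 1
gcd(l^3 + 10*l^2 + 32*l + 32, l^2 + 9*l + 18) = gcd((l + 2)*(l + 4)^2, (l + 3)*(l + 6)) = 1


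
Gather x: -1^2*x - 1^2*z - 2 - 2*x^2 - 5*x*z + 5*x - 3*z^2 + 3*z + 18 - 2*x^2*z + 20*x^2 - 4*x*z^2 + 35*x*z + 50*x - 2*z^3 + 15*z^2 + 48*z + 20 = x^2*(18 - 2*z) + x*(-4*z^2 + 30*z + 54) - 2*z^3 + 12*z^2 + 50*z + 36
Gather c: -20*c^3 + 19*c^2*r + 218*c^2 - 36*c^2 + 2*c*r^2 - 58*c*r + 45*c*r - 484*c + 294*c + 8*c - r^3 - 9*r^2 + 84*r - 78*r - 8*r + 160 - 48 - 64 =-20*c^3 + c^2*(19*r + 182) + c*(2*r^2 - 13*r - 182) - r^3 - 9*r^2 - 2*r + 48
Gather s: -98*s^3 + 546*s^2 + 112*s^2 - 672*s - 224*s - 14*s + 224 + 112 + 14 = -98*s^3 + 658*s^2 - 910*s + 350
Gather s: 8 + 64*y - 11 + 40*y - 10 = 104*y - 13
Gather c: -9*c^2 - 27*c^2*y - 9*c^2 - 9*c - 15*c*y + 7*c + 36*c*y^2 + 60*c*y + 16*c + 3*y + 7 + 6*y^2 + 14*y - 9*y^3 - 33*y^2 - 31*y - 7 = c^2*(-27*y - 18) + c*(36*y^2 + 45*y + 14) - 9*y^3 - 27*y^2 - 14*y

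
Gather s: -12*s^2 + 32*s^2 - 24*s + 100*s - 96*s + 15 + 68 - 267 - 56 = 20*s^2 - 20*s - 240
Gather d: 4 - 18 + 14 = 0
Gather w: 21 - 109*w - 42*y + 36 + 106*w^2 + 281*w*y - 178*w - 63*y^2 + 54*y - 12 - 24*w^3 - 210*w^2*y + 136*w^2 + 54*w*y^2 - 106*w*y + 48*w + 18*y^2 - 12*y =-24*w^3 + w^2*(242 - 210*y) + w*(54*y^2 + 175*y - 239) - 45*y^2 + 45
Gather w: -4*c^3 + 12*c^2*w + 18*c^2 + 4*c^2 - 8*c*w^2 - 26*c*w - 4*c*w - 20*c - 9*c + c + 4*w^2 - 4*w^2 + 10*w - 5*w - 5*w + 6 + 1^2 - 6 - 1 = -4*c^3 + 22*c^2 - 8*c*w^2 - 28*c + w*(12*c^2 - 30*c)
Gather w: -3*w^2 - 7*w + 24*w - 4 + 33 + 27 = -3*w^2 + 17*w + 56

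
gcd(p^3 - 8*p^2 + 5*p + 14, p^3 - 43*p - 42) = p^2 - 6*p - 7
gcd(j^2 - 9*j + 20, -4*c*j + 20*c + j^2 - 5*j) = j - 5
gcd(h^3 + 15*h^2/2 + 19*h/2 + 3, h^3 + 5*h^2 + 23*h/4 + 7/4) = h^2 + 3*h/2 + 1/2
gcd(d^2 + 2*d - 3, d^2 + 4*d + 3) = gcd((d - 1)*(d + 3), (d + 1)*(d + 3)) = d + 3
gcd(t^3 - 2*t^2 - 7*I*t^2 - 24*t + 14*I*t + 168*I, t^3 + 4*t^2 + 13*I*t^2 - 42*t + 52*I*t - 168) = t + 4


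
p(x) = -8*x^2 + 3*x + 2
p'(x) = 3 - 16*x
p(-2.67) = -63.04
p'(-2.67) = 45.72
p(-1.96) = -34.61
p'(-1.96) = 34.36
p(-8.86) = -652.58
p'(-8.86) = 144.76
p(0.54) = 1.29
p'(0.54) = -5.64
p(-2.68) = -63.50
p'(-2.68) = 45.88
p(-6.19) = -323.10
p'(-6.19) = 102.04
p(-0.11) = 1.57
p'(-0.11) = 4.76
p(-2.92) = -74.97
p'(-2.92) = 49.72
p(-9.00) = -673.00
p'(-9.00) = 147.00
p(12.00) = -1114.00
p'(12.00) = -189.00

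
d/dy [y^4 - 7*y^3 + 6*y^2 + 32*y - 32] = 4*y^3 - 21*y^2 + 12*y + 32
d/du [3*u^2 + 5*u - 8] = 6*u + 5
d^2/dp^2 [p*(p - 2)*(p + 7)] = 6*p + 10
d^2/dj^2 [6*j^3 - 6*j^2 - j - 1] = 36*j - 12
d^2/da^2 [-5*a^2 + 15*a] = -10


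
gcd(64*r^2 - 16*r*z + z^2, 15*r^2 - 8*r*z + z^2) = 1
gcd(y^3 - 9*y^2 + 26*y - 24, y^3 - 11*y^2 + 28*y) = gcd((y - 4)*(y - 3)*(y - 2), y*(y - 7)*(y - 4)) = y - 4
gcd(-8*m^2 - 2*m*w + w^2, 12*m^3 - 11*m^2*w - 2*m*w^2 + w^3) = -4*m + w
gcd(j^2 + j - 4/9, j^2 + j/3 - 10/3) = 1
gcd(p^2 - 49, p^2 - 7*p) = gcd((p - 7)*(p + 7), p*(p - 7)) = p - 7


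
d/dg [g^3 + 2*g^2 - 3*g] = 3*g^2 + 4*g - 3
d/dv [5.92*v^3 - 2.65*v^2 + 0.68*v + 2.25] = 17.76*v^2 - 5.3*v + 0.68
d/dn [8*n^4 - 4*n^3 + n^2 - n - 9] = 32*n^3 - 12*n^2 + 2*n - 1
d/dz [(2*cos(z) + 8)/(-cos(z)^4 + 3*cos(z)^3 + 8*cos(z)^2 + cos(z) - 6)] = 2*(-3*(1 - cos(2*z))^2/4 + 113*cos(z)/2 + 19*cos(2*z) - 5*cos(3*z)/2 + 32)*sin(z)/(-cos(z)^4 + 3*cos(z)^3 + 8*cos(z)^2 + cos(z) - 6)^2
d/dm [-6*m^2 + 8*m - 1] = 8 - 12*m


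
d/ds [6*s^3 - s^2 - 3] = 2*s*(9*s - 1)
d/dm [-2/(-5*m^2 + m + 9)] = 2*(1 - 10*m)/(-5*m^2 + m + 9)^2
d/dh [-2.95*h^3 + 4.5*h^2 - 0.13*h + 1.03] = -8.85*h^2 + 9.0*h - 0.13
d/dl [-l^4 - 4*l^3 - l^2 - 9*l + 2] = -4*l^3 - 12*l^2 - 2*l - 9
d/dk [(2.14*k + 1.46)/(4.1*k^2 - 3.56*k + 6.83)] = (-8.774*k^2 - 11.972*k + 19.8138)/(16.81*k^4 - 29.192*k^3 + 68.6796*k^2 - 48.6296*k + 46.6489)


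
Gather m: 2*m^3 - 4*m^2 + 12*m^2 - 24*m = 2*m^3 + 8*m^2 - 24*m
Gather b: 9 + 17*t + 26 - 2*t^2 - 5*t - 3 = -2*t^2 + 12*t + 32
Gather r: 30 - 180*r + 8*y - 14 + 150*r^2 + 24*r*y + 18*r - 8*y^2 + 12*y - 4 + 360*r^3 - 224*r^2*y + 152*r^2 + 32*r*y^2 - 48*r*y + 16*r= 360*r^3 + r^2*(302 - 224*y) + r*(32*y^2 - 24*y - 146) - 8*y^2 + 20*y + 12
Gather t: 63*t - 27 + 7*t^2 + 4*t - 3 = 7*t^2 + 67*t - 30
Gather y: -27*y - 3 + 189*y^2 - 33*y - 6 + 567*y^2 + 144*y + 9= 756*y^2 + 84*y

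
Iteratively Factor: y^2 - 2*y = (y - 2)*(y)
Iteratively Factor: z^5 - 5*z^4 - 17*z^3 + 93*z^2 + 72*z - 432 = (z + 3)*(z^4 - 8*z^3 + 7*z^2 + 72*z - 144) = (z - 4)*(z + 3)*(z^3 - 4*z^2 - 9*z + 36) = (z - 4)^2*(z + 3)*(z^2 - 9) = (z - 4)^2*(z + 3)^2*(z - 3)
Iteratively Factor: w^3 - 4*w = (w - 2)*(w^2 + 2*w) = (w - 2)*(w + 2)*(w)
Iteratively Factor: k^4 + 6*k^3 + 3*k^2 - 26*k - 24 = (k - 2)*(k^3 + 8*k^2 + 19*k + 12) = (k - 2)*(k + 4)*(k^2 + 4*k + 3) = (k - 2)*(k + 1)*(k + 4)*(k + 3)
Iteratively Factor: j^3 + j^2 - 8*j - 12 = (j + 2)*(j^2 - j - 6) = (j - 3)*(j + 2)*(j + 2)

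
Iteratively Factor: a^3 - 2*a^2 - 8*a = (a + 2)*(a^2 - 4*a) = a*(a + 2)*(a - 4)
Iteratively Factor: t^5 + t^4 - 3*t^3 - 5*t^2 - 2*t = (t - 2)*(t^4 + 3*t^3 + 3*t^2 + t) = t*(t - 2)*(t^3 + 3*t^2 + 3*t + 1) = t*(t - 2)*(t + 1)*(t^2 + 2*t + 1) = t*(t - 2)*(t + 1)^2*(t + 1)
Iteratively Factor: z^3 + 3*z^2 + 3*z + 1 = (z + 1)*(z^2 + 2*z + 1) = (z + 1)^2*(z + 1)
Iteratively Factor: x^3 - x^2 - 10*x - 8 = (x - 4)*(x^2 + 3*x + 2) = (x - 4)*(x + 1)*(x + 2)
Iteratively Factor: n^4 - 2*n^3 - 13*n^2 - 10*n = (n + 1)*(n^3 - 3*n^2 - 10*n) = (n + 1)*(n + 2)*(n^2 - 5*n) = (n - 5)*(n + 1)*(n + 2)*(n)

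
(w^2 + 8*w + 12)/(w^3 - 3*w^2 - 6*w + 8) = (w + 6)/(w^2 - 5*w + 4)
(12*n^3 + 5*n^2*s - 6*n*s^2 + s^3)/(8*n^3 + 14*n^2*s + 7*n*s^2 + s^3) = (12*n^2 - 7*n*s + s^2)/(8*n^2 + 6*n*s + s^2)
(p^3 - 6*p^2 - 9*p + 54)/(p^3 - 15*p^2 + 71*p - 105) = (p^2 - 3*p - 18)/(p^2 - 12*p + 35)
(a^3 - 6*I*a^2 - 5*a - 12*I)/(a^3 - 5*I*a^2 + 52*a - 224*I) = (a^2 - 2*I*a + 3)/(a^2 - I*a + 56)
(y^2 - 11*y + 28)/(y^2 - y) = (y^2 - 11*y + 28)/(y*(y - 1))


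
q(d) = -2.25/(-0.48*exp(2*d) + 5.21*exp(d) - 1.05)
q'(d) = -2.25*(0.96*exp(2*d) - 5.21*exp(d))/(-0.48*exp(2*d) + 5.21*exp(d) - 1.05)^2 = (11.7225 - 2.16*exp(d))*exp(d)/(0.48*exp(2*d) - 5.21*exp(d) + 1.05)^2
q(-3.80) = 2.41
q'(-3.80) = 0.30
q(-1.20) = -4.73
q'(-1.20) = 14.74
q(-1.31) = -7.01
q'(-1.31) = 29.20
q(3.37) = 0.01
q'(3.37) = -0.02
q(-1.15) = -4.08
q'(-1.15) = 11.49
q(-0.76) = -1.76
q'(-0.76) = 3.05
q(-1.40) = -10.94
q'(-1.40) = 65.29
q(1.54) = -0.18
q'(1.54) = 0.05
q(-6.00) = 2.17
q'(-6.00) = 0.03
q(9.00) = 0.00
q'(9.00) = 0.00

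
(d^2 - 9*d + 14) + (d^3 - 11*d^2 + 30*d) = d^3 - 10*d^2 + 21*d + 14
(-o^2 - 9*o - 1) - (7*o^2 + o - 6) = -8*o^2 - 10*o + 5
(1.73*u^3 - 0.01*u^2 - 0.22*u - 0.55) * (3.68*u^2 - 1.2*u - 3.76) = 6.3664*u^5 - 2.1128*u^4 - 7.3024*u^3 - 1.7224*u^2 + 1.4872*u + 2.068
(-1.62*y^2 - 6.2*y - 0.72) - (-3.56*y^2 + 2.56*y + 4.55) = 1.94*y^2 - 8.76*y - 5.27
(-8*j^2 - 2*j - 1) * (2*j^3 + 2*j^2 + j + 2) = -16*j^5 - 20*j^4 - 14*j^3 - 20*j^2 - 5*j - 2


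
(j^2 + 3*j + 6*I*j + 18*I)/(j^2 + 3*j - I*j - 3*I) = (j + 6*I)/(j - I)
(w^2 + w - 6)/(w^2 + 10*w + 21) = (w - 2)/(w + 7)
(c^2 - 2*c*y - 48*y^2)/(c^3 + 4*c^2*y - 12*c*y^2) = (-c + 8*y)/(c*(-c + 2*y))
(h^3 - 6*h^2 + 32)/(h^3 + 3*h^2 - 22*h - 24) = (h^2 - 2*h - 8)/(h^2 + 7*h + 6)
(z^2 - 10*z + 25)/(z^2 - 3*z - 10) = (z - 5)/(z + 2)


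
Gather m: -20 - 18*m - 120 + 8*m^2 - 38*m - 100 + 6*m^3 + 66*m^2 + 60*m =6*m^3 + 74*m^2 + 4*m - 240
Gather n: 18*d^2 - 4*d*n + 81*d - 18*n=18*d^2 + 81*d + n*(-4*d - 18)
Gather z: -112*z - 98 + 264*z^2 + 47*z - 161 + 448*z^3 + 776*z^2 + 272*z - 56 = 448*z^3 + 1040*z^2 + 207*z - 315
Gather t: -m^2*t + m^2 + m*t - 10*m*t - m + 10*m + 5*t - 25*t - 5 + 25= m^2 + 9*m + t*(-m^2 - 9*m - 20) + 20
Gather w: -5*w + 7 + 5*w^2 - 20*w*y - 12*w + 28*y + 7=5*w^2 + w*(-20*y - 17) + 28*y + 14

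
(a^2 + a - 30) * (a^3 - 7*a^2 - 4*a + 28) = a^5 - 6*a^4 - 41*a^3 + 234*a^2 + 148*a - 840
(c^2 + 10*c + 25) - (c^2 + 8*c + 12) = 2*c + 13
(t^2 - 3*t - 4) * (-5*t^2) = -5*t^4 + 15*t^3 + 20*t^2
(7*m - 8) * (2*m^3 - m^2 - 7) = 14*m^4 - 23*m^3 + 8*m^2 - 49*m + 56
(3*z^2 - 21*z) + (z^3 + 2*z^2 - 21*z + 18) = z^3 + 5*z^2 - 42*z + 18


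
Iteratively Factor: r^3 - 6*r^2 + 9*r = (r - 3)*(r^2 - 3*r) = r*(r - 3)*(r - 3)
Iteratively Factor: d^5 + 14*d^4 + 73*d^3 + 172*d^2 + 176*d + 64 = (d + 4)*(d^4 + 10*d^3 + 33*d^2 + 40*d + 16) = (d + 1)*(d + 4)*(d^3 + 9*d^2 + 24*d + 16) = (d + 1)*(d + 4)^2*(d^2 + 5*d + 4) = (d + 1)*(d + 4)^3*(d + 1)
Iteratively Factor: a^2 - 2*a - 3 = (a - 3)*(a + 1)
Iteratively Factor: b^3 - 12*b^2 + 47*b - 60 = (b - 3)*(b^2 - 9*b + 20) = (b - 5)*(b - 3)*(b - 4)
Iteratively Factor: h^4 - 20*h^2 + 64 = (h - 4)*(h^3 + 4*h^2 - 4*h - 16) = (h - 4)*(h - 2)*(h^2 + 6*h + 8) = (h - 4)*(h - 2)*(h + 2)*(h + 4)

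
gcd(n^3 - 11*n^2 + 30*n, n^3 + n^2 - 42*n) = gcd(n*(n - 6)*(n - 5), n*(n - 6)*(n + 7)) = n^2 - 6*n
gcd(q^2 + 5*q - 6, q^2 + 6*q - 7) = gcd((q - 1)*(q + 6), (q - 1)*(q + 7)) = q - 1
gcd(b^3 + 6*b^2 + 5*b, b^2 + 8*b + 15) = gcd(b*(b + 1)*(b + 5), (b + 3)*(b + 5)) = b + 5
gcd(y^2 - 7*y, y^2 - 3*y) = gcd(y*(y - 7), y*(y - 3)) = y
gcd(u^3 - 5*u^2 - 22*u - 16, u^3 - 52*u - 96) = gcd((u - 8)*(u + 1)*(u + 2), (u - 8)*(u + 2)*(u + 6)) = u^2 - 6*u - 16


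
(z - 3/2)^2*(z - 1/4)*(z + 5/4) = z^4 - 2*z^3 - 17*z^2/16 + 51*z/16 - 45/64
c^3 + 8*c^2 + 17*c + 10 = (c + 1)*(c + 2)*(c + 5)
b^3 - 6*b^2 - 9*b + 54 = (b - 6)*(b - 3)*(b + 3)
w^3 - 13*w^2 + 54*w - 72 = (w - 6)*(w - 4)*(w - 3)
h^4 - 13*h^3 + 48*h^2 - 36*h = h*(h - 6)^2*(h - 1)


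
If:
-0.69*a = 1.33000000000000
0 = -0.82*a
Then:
No Solution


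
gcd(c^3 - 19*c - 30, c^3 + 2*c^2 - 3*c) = c + 3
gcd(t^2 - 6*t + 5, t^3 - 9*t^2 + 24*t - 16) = t - 1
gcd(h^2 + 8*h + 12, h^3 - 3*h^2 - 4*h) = 1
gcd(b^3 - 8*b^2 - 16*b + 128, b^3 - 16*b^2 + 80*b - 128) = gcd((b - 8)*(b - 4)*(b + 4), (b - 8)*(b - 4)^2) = b^2 - 12*b + 32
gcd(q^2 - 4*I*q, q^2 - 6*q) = q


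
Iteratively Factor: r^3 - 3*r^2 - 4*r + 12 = (r + 2)*(r^2 - 5*r + 6) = (r - 3)*(r + 2)*(r - 2)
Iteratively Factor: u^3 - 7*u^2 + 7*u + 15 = (u - 5)*(u^2 - 2*u - 3) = (u - 5)*(u + 1)*(u - 3)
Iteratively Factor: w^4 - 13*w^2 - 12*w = (w + 1)*(w^3 - w^2 - 12*w) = (w - 4)*(w + 1)*(w^2 + 3*w) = (w - 4)*(w + 1)*(w + 3)*(w)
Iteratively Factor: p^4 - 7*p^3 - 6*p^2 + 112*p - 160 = (p - 2)*(p^3 - 5*p^2 - 16*p + 80) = (p - 2)*(p + 4)*(p^2 - 9*p + 20) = (p - 5)*(p - 2)*(p + 4)*(p - 4)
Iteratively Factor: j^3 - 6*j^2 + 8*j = (j)*(j^2 - 6*j + 8) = j*(j - 2)*(j - 4)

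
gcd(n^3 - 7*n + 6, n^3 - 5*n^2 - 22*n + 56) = n - 2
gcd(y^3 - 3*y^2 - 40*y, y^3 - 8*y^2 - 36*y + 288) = y - 8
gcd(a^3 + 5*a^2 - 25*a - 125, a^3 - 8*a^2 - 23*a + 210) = a + 5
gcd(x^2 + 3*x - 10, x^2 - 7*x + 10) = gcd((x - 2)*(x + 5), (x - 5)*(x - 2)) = x - 2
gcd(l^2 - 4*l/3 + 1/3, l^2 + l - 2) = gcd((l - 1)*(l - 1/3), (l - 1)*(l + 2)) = l - 1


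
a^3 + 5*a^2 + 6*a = a*(a + 2)*(a + 3)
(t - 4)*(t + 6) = t^2 + 2*t - 24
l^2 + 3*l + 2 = (l + 1)*(l + 2)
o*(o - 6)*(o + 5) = o^3 - o^2 - 30*o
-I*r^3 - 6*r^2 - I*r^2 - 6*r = r*(r - 6*I)*(-I*r - I)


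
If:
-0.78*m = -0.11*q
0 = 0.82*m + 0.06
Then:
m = -0.07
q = -0.52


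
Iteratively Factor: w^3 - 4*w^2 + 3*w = (w - 1)*(w^2 - 3*w) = (w - 3)*(w - 1)*(w)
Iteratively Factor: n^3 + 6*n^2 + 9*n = (n + 3)*(n^2 + 3*n) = (n + 3)^2*(n)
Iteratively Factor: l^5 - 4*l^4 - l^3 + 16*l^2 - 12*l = (l)*(l^4 - 4*l^3 - l^2 + 16*l - 12) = l*(l - 2)*(l^3 - 2*l^2 - 5*l + 6) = l*(l - 2)*(l - 1)*(l^2 - l - 6) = l*(l - 2)*(l - 1)*(l + 2)*(l - 3)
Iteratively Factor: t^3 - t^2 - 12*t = (t)*(t^2 - t - 12) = t*(t - 4)*(t + 3)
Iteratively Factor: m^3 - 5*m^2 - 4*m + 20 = (m - 5)*(m^2 - 4) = (m - 5)*(m + 2)*(m - 2)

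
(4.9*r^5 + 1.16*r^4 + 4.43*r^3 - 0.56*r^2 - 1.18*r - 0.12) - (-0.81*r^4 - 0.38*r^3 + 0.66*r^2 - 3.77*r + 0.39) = 4.9*r^5 + 1.97*r^4 + 4.81*r^3 - 1.22*r^2 + 2.59*r - 0.51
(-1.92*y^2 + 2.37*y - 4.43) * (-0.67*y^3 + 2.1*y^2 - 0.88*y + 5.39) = 1.2864*y^5 - 5.6199*y^4 + 9.6347*y^3 - 21.7374*y^2 + 16.6727*y - 23.8777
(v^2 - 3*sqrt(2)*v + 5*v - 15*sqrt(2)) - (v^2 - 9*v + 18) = -3*sqrt(2)*v + 14*v - 15*sqrt(2) - 18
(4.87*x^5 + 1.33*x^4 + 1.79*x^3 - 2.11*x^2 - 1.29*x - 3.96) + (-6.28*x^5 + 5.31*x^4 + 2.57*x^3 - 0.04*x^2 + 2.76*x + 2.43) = -1.41*x^5 + 6.64*x^4 + 4.36*x^3 - 2.15*x^2 + 1.47*x - 1.53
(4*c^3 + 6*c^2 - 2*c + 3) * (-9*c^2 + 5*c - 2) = -36*c^5 - 34*c^4 + 40*c^3 - 49*c^2 + 19*c - 6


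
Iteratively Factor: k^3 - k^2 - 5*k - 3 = (k + 1)*(k^2 - 2*k - 3) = (k - 3)*(k + 1)*(k + 1)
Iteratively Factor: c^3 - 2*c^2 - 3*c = (c - 3)*(c^2 + c) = c*(c - 3)*(c + 1)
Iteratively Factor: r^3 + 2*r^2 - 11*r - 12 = (r + 1)*(r^2 + r - 12) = (r - 3)*(r + 1)*(r + 4)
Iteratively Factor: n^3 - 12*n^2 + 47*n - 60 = (n - 5)*(n^2 - 7*n + 12) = (n - 5)*(n - 3)*(n - 4)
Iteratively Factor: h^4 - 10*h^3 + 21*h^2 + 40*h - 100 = (h - 5)*(h^3 - 5*h^2 - 4*h + 20) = (h - 5)*(h + 2)*(h^2 - 7*h + 10) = (h - 5)*(h - 2)*(h + 2)*(h - 5)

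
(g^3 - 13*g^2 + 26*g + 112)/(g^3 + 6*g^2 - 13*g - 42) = (g^2 - 15*g + 56)/(g^2 + 4*g - 21)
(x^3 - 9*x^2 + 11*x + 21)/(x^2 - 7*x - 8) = (x^2 - 10*x + 21)/(x - 8)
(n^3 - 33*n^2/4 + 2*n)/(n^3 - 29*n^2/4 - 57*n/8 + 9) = 2*n*(4*n - 1)/(8*n^2 + 6*n - 9)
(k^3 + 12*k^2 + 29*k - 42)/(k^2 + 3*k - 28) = (k^2 + 5*k - 6)/(k - 4)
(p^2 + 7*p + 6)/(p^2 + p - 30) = (p + 1)/(p - 5)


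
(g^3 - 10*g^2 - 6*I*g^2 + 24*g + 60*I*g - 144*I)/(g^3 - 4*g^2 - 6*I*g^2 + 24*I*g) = (g - 6)/g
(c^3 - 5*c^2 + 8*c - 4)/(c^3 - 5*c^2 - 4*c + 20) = (c^2 - 3*c + 2)/(c^2 - 3*c - 10)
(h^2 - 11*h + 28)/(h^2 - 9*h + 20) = (h - 7)/(h - 5)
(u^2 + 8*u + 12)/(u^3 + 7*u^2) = (u^2 + 8*u + 12)/(u^2*(u + 7))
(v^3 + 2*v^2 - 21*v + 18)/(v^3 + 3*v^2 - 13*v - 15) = (v^2 + 5*v - 6)/(v^2 + 6*v + 5)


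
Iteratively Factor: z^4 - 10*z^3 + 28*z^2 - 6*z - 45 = (z - 3)*(z^3 - 7*z^2 + 7*z + 15) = (z - 3)^2*(z^2 - 4*z - 5) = (z - 3)^2*(z + 1)*(z - 5)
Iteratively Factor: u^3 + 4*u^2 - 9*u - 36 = (u - 3)*(u^2 + 7*u + 12) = (u - 3)*(u + 4)*(u + 3)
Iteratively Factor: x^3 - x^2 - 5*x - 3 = (x + 1)*(x^2 - 2*x - 3) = (x + 1)^2*(x - 3)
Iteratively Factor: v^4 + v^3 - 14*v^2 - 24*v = (v + 2)*(v^3 - v^2 - 12*v) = (v - 4)*(v + 2)*(v^2 + 3*v) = (v - 4)*(v + 2)*(v + 3)*(v)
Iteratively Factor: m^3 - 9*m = (m + 3)*(m^2 - 3*m) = (m - 3)*(m + 3)*(m)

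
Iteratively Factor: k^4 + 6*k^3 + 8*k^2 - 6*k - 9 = (k + 1)*(k^3 + 5*k^2 + 3*k - 9) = (k - 1)*(k + 1)*(k^2 + 6*k + 9) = (k - 1)*(k + 1)*(k + 3)*(k + 3)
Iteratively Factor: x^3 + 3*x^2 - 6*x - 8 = (x - 2)*(x^2 + 5*x + 4) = (x - 2)*(x + 1)*(x + 4)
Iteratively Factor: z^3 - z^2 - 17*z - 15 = (z + 3)*(z^2 - 4*z - 5) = (z + 1)*(z + 3)*(z - 5)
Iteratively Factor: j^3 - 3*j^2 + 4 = (j + 1)*(j^2 - 4*j + 4) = (j - 2)*(j + 1)*(j - 2)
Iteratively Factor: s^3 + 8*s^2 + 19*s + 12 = (s + 3)*(s^2 + 5*s + 4) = (s + 1)*(s + 3)*(s + 4)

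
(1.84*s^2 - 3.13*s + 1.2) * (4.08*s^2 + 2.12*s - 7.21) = 7.5072*s^4 - 8.8696*s^3 - 15.006*s^2 + 25.1113*s - 8.652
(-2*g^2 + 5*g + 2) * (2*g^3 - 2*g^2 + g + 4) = -4*g^5 + 14*g^4 - 8*g^3 - 7*g^2 + 22*g + 8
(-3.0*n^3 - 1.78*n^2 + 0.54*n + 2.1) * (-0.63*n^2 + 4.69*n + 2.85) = 1.89*n^5 - 12.9486*n^4 - 17.2384*n^3 - 3.8634*n^2 + 11.388*n + 5.985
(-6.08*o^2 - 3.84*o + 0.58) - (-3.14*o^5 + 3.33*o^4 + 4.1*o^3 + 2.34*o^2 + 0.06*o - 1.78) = 3.14*o^5 - 3.33*o^4 - 4.1*o^3 - 8.42*o^2 - 3.9*o + 2.36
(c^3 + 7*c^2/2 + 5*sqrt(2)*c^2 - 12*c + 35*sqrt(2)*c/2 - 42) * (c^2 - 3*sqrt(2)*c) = c^5 + 2*sqrt(2)*c^4 + 7*c^4/2 - 42*c^3 + 7*sqrt(2)*c^3 - 147*c^2 + 36*sqrt(2)*c^2 + 126*sqrt(2)*c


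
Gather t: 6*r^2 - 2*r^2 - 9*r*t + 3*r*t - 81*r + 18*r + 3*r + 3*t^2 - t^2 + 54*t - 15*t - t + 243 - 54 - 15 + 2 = 4*r^2 - 60*r + 2*t^2 + t*(38 - 6*r) + 176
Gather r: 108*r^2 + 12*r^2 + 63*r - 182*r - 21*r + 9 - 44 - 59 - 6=120*r^2 - 140*r - 100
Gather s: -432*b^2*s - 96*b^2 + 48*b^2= -432*b^2*s - 48*b^2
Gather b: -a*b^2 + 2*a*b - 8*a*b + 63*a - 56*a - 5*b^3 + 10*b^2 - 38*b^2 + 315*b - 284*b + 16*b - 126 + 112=7*a - 5*b^3 + b^2*(-a - 28) + b*(47 - 6*a) - 14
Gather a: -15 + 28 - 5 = 8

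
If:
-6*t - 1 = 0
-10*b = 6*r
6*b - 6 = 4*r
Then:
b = 9/19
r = -15/19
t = -1/6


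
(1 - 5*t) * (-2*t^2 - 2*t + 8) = 10*t^3 + 8*t^2 - 42*t + 8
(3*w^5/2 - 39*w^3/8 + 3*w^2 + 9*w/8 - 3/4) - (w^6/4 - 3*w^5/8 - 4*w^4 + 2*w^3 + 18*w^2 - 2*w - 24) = -w^6/4 + 15*w^5/8 + 4*w^4 - 55*w^3/8 - 15*w^2 + 25*w/8 + 93/4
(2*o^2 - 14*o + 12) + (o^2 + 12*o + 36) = 3*o^2 - 2*o + 48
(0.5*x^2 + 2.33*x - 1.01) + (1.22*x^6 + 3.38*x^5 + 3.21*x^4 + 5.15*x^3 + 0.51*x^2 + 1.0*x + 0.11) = 1.22*x^6 + 3.38*x^5 + 3.21*x^4 + 5.15*x^3 + 1.01*x^2 + 3.33*x - 0.9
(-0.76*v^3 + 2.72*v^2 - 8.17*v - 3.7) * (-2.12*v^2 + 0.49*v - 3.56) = 1.6112*v^5 - 6.1388*v^4 + 21.3588*v^3 - 5.8425*v^2 + 27.2722*v + 13.172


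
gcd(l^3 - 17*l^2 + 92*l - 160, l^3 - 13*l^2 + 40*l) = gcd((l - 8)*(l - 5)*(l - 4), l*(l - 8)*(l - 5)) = l^2 - 13*l + 40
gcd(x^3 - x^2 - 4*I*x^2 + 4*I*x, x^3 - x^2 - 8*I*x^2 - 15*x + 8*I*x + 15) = x - 1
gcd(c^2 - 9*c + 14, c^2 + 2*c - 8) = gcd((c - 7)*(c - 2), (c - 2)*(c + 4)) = c - 2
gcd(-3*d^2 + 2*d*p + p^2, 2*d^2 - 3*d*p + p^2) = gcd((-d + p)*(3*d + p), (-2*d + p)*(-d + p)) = -d + p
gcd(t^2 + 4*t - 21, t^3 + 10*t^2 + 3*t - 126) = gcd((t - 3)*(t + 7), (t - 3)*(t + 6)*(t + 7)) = t^2 + 4*t - 21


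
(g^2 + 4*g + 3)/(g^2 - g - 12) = (g + 1)/(g - 4)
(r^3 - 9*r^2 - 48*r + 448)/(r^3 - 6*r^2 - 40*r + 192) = (r^2 - r - 56)/(r^2 + 2*r - 24)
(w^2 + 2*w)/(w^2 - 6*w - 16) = w/(w - 8)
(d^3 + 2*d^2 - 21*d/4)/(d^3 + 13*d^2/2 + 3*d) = (4*d^2 + 8*d - 21)/(2*(2*d^2 + 13*d + 6))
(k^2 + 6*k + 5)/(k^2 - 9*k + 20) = (k^2 + 6*k + 5)/(k^2 - 9*k + 20)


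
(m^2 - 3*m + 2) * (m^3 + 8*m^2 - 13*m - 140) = m^5 + 5*m^4 - 35*m^3 - 85*m^2 + 394*m - 280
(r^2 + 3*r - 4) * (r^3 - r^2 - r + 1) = r^5 + 2*r^4 - 8*r^3 + 2*r^2 + 7*r - 4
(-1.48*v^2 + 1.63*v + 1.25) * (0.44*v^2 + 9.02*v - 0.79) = -0.6512*v^4 - 12.6324*v^3 + 16.4218*v^2 + 9.9873*v - 0.9875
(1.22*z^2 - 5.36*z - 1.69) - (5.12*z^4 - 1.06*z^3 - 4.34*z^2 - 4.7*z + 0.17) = -5.12*z^4 + 1.06*z^3 + 5.56*z^2 - 0.66*z - 1.86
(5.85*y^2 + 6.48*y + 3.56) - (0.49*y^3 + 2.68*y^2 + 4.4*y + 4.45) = -0.49*y^3 + 3.17*y^2 + 2.08*y - 0.89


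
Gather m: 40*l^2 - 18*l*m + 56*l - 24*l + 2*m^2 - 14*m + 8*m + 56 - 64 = 40*l^2 + 32*l + 2*m^2 + m*(-18*l - 6) - 8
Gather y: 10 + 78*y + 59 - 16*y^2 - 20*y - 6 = -16*y^2 + 58*y + 63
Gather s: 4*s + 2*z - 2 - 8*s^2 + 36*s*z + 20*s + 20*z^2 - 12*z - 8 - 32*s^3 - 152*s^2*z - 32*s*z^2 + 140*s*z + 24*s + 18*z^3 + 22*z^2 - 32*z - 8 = -32*s^3 + s^2*(-152*z - 8) + s*(-32*z^2 + 176*z + 48) + 18*z^3 + 42*z^2 - 42*z - 18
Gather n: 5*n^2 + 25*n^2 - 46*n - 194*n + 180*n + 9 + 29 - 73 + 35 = 30*n^2 - 60*n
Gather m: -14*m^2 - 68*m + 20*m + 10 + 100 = -14*m^2 - 48*m + 110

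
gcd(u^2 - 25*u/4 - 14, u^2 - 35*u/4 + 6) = u - 8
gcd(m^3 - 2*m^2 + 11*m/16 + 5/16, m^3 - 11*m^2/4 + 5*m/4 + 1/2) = m^2 - 3*m/4 - 1/4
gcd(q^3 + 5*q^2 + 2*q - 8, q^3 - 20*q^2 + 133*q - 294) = 1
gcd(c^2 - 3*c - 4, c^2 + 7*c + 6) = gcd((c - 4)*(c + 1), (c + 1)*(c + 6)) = c + 1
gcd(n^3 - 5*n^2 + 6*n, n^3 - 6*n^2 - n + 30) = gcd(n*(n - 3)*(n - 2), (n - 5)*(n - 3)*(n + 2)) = n - 3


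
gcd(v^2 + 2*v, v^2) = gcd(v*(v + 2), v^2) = v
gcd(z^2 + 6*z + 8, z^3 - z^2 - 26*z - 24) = z + 4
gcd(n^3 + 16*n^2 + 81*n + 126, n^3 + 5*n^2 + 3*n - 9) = n + 3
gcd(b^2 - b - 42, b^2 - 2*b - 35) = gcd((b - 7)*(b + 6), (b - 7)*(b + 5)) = b - 7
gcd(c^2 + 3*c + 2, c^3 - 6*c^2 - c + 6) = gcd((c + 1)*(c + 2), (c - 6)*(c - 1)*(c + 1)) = c + 1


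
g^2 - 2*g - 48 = (g - 8)*(g + 6)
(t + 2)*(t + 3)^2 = t^3 + 8*t^2 + 21*t + 18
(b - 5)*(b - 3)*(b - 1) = b^3 - 9*b^2 + 23*b - 15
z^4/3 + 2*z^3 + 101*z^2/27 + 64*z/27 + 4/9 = (z/3 + 1)*(z + 1/3)*(z + 2/3)*(z + 2)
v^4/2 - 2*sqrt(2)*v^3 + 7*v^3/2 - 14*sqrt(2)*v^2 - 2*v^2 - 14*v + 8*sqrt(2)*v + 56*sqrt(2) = (v/2 + 1)*(v - 2)*(v + 7)*(v - 4*sqrt(2))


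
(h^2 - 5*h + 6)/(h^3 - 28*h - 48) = (-h^2 + 5*h - 6)/(-h^3 + 28*h + 48)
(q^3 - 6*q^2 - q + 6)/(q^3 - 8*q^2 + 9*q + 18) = (q - 1)/(q - 3)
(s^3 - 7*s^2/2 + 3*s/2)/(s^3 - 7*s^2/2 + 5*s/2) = (2*s^2 - 7*s + 3)/(2*s^2 - 7*s + 5)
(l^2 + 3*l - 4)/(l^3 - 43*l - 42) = (-l^2 - 3*l + 4)/(-l^3 + 43*l + 42)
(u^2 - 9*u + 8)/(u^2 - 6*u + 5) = (u - 8)/(u - 5)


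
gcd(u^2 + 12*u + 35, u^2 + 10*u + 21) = u + 7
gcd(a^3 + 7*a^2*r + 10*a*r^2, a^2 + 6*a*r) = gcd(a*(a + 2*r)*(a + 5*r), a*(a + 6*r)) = a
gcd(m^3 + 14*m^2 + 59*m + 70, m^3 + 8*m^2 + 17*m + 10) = m^2 + 7*m + 10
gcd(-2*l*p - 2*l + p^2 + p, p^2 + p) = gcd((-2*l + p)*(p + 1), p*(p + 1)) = p + 1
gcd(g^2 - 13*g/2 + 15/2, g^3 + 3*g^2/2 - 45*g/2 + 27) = g - 3/2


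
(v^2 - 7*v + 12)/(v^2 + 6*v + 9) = (v^2 - 7*v + 12)/(v^2 + 6*v + 9)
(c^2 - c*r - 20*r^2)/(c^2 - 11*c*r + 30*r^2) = (-c - 4*r)/(-c + 6*r)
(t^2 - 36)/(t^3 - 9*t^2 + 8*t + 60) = (t + 6)/(t^2 - 3*t - 10)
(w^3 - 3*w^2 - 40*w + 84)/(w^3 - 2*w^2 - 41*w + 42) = (w - 2)/(w - 1)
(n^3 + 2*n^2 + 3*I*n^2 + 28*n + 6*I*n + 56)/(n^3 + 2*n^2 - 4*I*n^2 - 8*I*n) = (n + 7*I)/n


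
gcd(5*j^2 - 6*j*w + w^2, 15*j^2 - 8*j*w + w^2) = -5*j + w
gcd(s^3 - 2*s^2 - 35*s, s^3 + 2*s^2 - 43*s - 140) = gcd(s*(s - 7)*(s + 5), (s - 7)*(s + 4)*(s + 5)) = s^2 - 2*s - 35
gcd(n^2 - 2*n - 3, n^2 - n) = 1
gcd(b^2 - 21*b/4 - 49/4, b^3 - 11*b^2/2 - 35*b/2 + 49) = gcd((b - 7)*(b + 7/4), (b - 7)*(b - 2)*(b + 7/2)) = b - 7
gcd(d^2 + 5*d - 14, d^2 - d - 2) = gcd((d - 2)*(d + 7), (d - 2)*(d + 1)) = d - 2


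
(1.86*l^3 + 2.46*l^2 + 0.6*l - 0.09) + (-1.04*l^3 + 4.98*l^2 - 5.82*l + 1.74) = 0.82*l^3 + 7.44*l^2 - 5.22*l + 1.65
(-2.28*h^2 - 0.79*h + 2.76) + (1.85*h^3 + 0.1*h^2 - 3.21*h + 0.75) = 1.85*h^3 - 2.18*h^2 - 4.0*h + 3.51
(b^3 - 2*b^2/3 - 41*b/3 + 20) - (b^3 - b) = -2*b^2/3 - 38*b/3 + 20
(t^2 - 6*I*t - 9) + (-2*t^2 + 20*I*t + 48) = -t^2 + 14*I*t + 39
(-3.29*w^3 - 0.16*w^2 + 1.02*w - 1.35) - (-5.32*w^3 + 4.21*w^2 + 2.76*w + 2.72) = 2.03*w^3 - 4.37*w^2 - 1.74*w - 4.07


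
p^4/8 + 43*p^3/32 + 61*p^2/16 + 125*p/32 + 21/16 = (p/4 + 1/2)*(p/2 + 1/2)*(p + 3/4)*(p + 7)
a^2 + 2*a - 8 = (a - 2)*(a + 4)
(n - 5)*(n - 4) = n^2 - 9*n + 20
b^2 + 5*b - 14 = (b - 2)*(b + 7)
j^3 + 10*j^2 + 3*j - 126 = (j - 3)*(j + 6)*(j + 7)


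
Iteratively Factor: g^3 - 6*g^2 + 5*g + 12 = (g + 1)*(g^2 - 7*g + 12) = (g - 4)*(g + 1)*(g - 3)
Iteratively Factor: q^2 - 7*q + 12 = (q - 4)*(q - 3)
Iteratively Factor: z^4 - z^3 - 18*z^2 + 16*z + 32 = (z - 4)*(z^3 + 3*z^2 - 6*z - 8) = (z - 4)*(z + 1)*(z^2 + 2*z - 8) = (z - 4)*(z - 2)*(z + 1)*(z + 4)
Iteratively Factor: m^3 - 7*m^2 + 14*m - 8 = (m - 2)*(m^2 - 5*m + 4) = (m - 2)*(m - 1)*(m - 4)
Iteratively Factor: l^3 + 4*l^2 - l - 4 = (l + 1)*(l^2 + 3*l - 4) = (l - 1)*(l + 1)*(l + 4)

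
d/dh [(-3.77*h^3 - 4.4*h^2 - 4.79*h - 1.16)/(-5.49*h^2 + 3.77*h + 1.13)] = (20.6973*h^4 - 28.4258*h^3 - 55.6654*h^2 - 22.6808*h - 1.0395)/(30.1401*h^4 - 41.3946*h^3 + 1.8055*h^2 + 8.5202*h + 1.2769)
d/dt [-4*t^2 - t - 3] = -8*t - 1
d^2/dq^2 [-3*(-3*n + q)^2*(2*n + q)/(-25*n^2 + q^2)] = n^2*(12300*n^3 - 9900*n^2*q + 1476*n*q^2 - 132*q^3)/(-15625*n^6 + 1875*n^4*q^2 - 75*n^2*q^4 + q^6)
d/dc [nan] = 0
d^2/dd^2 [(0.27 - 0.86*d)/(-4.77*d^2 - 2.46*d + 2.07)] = ((0.86*d - 0.27)*(9.54*d + 2.46)*(19.08*d + 4.92) - (24.6132*d + 1.6554)*(4.77*d^2 + 2.46*d - 2.07))/(4.77*d^2 + 2.46*d - 2.07)^3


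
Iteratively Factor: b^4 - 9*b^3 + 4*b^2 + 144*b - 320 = (b - 4)*(b^3 - 5*b^2 - 16*b + 80) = (b - 5)*(b - 4)*(b^2 - 16) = (b - 5)*(b - 4)^2*(b + 4)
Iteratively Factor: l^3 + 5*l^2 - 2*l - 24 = (l + 4)*(l^2 + l - 6) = (l + 3)*(l + 4)*(l - 2)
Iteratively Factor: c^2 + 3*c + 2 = (c + 1)*(c + 2)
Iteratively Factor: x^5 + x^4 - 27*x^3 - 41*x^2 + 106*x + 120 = (x - 2)*(x^4 + 3*x^3 - 21*x^2 - 83*x - 60) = (x - 2)*(x + 4)*(x^3 - x^2 - 17*x - 15) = (x - 5)*(x - 2)*(x + 4)*(x^2 + 4*x + 3) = (x - 5)*(x - 2)*(x + 3)*(x + 4)*(x + 1)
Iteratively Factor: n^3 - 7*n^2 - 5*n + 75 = (n + 3)*(n^2 - 10*n + 25) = (n - 5)*(n + 3)*(n - 5)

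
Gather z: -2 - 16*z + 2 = -16*z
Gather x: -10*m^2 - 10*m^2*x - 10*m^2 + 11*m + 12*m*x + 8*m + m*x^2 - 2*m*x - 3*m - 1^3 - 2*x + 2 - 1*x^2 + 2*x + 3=-20*m^2 + 16*m + x^2*(m - 1) + x*(-10*m^2 + 10*m) + 4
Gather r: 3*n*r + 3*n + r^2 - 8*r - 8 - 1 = 3*n + r^2 + r*(3*n - 8) - 9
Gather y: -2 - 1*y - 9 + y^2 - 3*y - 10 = y^2 - 4*y - 21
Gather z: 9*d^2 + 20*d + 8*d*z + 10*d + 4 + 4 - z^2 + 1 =9*d^2 + 8*d*z + 30*d - z^2 + 9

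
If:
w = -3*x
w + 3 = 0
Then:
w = -3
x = 1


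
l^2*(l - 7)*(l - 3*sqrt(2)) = l^4 - 7*l^3 - 3*sqrt(2)*l^3 + 21*sqrt(2)*l^2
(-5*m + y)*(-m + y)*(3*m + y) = 15*m^3 - 13*m^2*y - 3*m*y^2 + y^3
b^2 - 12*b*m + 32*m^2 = (b - 8*m)*(b - 4*m)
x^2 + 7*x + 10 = (x + 2)*(x + 5)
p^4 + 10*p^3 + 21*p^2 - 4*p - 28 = (p - 1)*(p + 2)^2*(p + 7)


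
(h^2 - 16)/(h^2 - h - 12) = (h + 4)/(h + 3)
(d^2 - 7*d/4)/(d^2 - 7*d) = (d - 7/4)/(d - 7)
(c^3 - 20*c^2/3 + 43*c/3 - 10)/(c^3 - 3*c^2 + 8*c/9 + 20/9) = 3*(c - 3)/(3*c + 2)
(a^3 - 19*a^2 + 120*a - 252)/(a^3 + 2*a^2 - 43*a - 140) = (a^2 - 12*a + 36)/(a^2 + 9*a + 20)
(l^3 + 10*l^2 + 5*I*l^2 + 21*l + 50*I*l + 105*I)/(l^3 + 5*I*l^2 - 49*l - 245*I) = (l + 3)/(l - 7)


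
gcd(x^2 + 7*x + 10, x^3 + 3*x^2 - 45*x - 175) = x + 5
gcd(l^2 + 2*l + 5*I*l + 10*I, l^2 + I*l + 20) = l + 5*I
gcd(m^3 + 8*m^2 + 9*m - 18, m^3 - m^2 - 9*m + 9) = m^2 + 2*m - 3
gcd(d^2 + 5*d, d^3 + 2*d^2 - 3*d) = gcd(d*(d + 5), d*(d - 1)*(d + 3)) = d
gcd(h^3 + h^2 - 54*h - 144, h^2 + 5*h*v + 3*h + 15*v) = h + 3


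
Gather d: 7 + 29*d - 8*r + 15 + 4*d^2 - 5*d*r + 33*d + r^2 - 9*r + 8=4*d^2 + d*(62 - 5*r) + r^2 - 17*r + 30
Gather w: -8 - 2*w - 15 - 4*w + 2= -6*w - 21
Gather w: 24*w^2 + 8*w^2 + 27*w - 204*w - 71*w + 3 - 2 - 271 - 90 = 32*w^2 - 248*w - 360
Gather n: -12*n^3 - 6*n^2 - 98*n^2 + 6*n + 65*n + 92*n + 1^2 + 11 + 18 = -12*n^3 - 104*n^2 + 163*n + 30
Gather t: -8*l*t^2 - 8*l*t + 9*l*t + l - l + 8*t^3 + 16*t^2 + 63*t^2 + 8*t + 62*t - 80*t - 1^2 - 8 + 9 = 8*t^3 + t^2*(79 - 8*l) + t*(l - 10)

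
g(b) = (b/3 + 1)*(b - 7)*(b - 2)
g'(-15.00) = 280.67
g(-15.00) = -1496.00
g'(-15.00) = 280.67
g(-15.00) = -1496.00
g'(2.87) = -7.58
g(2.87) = -7.03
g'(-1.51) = 3.99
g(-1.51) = 14.84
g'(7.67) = 23.82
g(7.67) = 13.51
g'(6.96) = 16.27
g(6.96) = -0.66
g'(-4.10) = 28.88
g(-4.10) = -24.83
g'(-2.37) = 10.76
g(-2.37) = 8.60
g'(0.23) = -5.20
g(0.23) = 12.90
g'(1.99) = -8.33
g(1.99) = 0.08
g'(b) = (b/3 + 1)*(b - 7) + (b/3 + 1)*(b - 2) + (b - 7)*(b - 2)/3 = b^2 - 4*b - 13/3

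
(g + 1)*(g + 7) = g^2 + 8*g + 7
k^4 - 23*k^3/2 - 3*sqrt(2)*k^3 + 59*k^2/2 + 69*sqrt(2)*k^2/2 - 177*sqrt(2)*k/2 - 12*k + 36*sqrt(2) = (k - 8)*(k - 3)*(k - 1/2)*(k - 3*sqrt(2))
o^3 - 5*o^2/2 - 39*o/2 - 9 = (o - 6)*(o + 1/2)*(o + 3)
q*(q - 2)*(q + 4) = q^3 + 2*q^2 - 8*q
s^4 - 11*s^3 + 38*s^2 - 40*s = s*(s - 5)*(s - 4)*(s - 2)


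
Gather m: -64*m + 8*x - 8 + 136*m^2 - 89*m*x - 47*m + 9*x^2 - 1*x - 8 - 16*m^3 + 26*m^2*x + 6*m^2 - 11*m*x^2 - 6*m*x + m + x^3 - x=-16*m^3 + m^2*(26*x + 142) + m*(-11*x^2 - 95*x - 110) + x^3 + 9*x^2 + 6*x - 16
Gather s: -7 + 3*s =3*s - 7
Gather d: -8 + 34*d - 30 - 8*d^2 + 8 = -8*d^2 + 34*d - 30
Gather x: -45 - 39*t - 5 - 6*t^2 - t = -6*t^2 - 40*t - 50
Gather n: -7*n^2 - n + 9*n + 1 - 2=-7*n^2 + 8*n - 1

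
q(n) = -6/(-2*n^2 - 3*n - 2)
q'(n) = -6*(4*n + 3)/(-2*n^2 - 3*n - 2)^2 = 6*(-4*n - 3)/(2*n^2 + 3*n + 2)^2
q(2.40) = 0.29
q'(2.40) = -0.18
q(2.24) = 0.32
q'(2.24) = -0.20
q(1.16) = 0.73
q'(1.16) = -0.69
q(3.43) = 0.17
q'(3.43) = -0.08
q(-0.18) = 3.93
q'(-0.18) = -5.88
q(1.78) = 0.44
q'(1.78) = -0.32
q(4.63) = 0.10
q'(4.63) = -0.04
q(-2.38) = 0.97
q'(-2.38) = 1.02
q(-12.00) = 0.02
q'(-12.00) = 0.00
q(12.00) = 0.02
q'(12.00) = 0.00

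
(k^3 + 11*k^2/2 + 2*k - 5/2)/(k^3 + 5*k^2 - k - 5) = (k - 1/2)/(k - 1)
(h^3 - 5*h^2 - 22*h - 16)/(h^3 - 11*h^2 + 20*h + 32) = (h + 2)/(h - 4)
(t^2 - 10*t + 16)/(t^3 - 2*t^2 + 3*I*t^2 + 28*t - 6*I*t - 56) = (t - 8)/(t^2 + 3*I*t + 28)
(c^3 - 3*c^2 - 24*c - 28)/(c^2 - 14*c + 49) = (c^2 + 4*c + 4)/(c - 7)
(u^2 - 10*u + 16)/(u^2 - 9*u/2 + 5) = 2*(u - 8)/(2*u - 5)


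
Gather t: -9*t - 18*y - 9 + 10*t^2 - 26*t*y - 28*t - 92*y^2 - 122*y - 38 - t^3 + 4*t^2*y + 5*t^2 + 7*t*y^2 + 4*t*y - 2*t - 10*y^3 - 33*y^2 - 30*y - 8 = -t^3 + t^2*(4*y + 15) + t*(7*y^2 - 22*y - 39) - 10*y^3 - 125*y^2 - 170*y - 55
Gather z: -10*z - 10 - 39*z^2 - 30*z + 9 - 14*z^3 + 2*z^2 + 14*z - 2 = -14*z^3 - 37*z^2 - 26*z - 3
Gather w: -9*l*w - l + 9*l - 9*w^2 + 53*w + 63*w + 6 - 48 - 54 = 8*l - 9*w^2 + w*(116 - 9*l) - 96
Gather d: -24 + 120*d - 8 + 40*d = 160*d - 32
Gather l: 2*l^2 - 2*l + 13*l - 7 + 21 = 2*l^2 + 11*l + 14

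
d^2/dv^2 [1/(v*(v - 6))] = 2*(v^2 + v*(v - 6) + (v - 6)^2)/(v^3*(v - 6)^3)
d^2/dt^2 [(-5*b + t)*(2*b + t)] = 2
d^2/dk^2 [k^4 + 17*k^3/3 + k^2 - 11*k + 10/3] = 12*k^2 + 34*k + 2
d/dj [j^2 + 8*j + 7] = 2*j + 8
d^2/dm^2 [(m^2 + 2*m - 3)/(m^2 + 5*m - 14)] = 6*(-m^3 + 11*m^2 + 13*m + 73)/(m^6 + 15*m^5 + 33*m^4 - 295*m^3 - 462*m^2 + 2940*m - 2744)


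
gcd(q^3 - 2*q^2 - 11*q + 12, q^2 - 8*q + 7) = q - 1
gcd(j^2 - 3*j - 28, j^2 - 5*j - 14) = j - 7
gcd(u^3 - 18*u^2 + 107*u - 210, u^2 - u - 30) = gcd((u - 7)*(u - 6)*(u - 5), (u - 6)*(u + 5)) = u - 6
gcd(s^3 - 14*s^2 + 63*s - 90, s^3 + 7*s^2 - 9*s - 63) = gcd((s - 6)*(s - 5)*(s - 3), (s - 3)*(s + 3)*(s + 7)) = s - 3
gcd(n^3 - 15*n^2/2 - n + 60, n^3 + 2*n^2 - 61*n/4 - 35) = n^2 - 3*n/2 - 10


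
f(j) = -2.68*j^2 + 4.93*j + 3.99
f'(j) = 4.93 - 5.36*j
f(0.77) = 6.20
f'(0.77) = 0.80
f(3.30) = -8.93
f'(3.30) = -12.76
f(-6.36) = -135.77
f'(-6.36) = 39.02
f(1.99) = 3.19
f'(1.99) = -5.74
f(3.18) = -7.43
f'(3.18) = -12.11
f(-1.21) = -5.90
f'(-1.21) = 11.42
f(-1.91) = -15.20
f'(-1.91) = 15.17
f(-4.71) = -78.68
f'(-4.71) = 30.18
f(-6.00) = -122.07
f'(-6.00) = 37.09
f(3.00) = -5.34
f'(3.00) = -11.15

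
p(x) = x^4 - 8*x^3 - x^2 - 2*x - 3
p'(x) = 4*x^3 - 24*x^2 - 2*x - 2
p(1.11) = -15.88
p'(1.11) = -28.32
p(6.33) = -479.30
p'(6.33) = 38.23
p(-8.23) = 8993.01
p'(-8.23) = -3840.90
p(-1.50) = 29.81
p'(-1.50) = -66.50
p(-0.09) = -2.82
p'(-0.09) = -2.02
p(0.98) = -12.53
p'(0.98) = -23.24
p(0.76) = -8.28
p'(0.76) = -15.63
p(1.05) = -14.25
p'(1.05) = -25.93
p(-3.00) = 291.00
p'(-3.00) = -320.00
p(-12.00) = 34437.00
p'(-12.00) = -10346.00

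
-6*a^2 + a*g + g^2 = (-2*a + g)*(3*a + g)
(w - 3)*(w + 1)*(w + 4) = w^3 + 2*w^2 - 11*w - 12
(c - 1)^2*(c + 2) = c^3 - 3*c + 2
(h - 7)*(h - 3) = h^2 - 10*h + 21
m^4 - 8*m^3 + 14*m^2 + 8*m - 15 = (m - 5)*(m - 3)*(m - 1)*(m + 1)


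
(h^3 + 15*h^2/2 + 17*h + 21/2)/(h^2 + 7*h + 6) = (2*h^2 + 13*h + 21)/(2*(h + 6))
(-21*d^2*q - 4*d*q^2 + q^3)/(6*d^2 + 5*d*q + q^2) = q*(-7*d + q)/(2*d + q)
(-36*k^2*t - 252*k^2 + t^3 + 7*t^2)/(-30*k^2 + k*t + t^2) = (-6*k*t - 42*k + t^2 + 7*t)/(-5*k + t)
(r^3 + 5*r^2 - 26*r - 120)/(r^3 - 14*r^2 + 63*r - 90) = (r^2 + 10*r + 24)/(r^2 - 9*r + 18)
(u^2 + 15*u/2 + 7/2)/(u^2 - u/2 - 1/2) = (u + 7)/(u - 1)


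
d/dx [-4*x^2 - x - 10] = -8*x - 1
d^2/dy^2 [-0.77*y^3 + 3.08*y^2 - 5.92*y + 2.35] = 6.16 - 4.62*y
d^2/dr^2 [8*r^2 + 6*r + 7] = 16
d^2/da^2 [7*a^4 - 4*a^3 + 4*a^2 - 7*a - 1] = 84*a^2 - 24*a + 8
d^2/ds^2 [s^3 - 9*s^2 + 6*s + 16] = 6*s - 18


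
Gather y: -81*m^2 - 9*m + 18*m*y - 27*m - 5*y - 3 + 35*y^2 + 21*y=-81*m^2 - 36*m + 35*y^2 + y*(18*m + 16) - 3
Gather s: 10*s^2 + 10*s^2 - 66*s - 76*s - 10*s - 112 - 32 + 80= 20*s^2 - 152*s - 64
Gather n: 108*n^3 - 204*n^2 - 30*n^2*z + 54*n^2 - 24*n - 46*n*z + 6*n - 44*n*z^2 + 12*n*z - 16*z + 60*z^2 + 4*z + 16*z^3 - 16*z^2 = 108*n^3 + n^2*(-30*z - 150) + n*(-44*z^2 - 34*z - 18) + 16*z^3 + 44*z^2 - 12*z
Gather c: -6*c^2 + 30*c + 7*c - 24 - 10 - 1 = -6*c^2 + 37*c - 35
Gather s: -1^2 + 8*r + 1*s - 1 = 8*r + s - 2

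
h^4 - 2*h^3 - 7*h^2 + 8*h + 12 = (h - 3)*(h - 2)*(h + 1)*(h + 2)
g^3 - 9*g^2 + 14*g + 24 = (g - 6)*(g - 4)*(g + 1)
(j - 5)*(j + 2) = j^2 - 3*j - 10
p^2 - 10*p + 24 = (p - 6)*(p - 4)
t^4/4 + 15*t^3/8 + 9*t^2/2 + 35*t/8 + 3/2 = (t/4 + 1)*(t + 1)^2*(t + 3/2)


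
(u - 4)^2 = u^2 - 8*u + 16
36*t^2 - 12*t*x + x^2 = (-6*t + x)^2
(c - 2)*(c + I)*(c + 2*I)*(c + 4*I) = c^4 - 2*c^3 + 7*I*c^3 - 14*c^2 - 14*I*c^2 + 28*c - 8*I*c + 16*I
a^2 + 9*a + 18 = (a + 3)*(a + 6)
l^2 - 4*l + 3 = (l - 3)*(l - 1)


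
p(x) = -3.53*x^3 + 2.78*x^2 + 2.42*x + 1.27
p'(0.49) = 2.60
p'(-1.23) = -20.44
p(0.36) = 2.34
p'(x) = -10.59*x^2 + 5.56*x + 2.42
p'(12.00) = -1455.82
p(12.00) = -5669.21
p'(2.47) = -48.46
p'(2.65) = -57.21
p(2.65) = -38.49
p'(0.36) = 3.05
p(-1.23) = 9.07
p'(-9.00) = -905.41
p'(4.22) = -162.71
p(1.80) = -5.95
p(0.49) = 2.71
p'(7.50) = -551.57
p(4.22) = -204.29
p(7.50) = -1313.42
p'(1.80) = -21.88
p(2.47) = -28.99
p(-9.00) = 2778.04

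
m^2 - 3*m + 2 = (m - 2)*(m - 1)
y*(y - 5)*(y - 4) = y^3 - 9*y^2 + 20*y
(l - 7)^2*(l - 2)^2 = l^4 - 18*l^3 + 109*l^2 - 252*l + 196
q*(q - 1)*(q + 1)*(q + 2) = q^4 + 2*q^3 - q^2 - 2*q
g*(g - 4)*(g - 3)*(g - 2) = g^4 - 9*g^3 + 26*g^2 - 24*g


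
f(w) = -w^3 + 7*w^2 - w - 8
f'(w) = -3*w^2 + 14*w - 1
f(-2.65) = 62.42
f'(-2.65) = -59.17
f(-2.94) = 80.86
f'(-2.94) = -68.09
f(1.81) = 7.19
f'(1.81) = 14.51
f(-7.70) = 871.26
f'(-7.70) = -286.67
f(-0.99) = 0.82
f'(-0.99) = -17.80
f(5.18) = 35.65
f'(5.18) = -8.98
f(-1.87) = 24.89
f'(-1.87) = -37.67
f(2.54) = 18.23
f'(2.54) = 15.21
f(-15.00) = 4957.00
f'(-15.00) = -886.00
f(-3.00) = 85.00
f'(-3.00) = -70.00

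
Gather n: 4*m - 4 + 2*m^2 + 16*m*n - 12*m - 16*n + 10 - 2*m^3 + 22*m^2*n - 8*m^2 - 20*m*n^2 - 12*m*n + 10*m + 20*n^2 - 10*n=-2*m^3 - 6*m^2 + 2*m + n^2*(20 - 20*m) + n*(22*m^2 + 4*m - 26) + 6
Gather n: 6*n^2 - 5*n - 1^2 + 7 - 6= 6*n^2 - 5*n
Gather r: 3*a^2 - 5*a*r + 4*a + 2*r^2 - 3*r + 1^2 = 3*a^2 + 4*a + 2*r^2 + r*(-5*a - 3) + 1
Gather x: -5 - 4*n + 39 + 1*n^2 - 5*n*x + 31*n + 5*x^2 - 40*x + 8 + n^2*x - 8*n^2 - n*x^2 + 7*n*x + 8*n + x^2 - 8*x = -7*n^2 + 35*n + x^2*(6 - n) + x*(n^2 + 2*n - 48) + 42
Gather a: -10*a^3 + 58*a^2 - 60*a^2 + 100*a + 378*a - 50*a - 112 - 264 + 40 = -10*a^3 - 2*a^2 + 428*a - 336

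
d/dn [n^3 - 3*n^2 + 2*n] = 3*n^2 - 6*n + 2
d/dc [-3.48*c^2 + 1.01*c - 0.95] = 1.01 - 6.96*c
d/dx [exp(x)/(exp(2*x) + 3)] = (3 - exp(2*x))*exp(x)/(exp(4*x) + 6*exp(2*x) + 9)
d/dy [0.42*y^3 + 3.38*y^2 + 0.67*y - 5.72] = 1.26*y^2 + 6.76*y + 0.67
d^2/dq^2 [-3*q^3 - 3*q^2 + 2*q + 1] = -18*q - 6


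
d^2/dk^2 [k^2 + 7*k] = 2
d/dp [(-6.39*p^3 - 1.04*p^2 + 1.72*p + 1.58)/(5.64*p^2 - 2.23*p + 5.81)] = (-36.0396*p^4 + 28.4994*p^3 - 118.7593*p^2 - 29.9072*p + 13.5166)/(31.8096*p^4 - 25.1544*p^3 + 70.5097*p^2 - 25.9126*p + 33.7561)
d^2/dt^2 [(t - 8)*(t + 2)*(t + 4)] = 6*t - 4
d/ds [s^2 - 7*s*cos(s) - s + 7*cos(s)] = 7*s*sin(s) + 2*s - 7*sqrt(2)*sin(s + pi/4) - 1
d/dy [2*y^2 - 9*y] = 4*y - 9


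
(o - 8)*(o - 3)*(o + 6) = o^3 - 5*o^2 - 42*o + 144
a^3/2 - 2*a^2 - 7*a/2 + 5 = (a/2 + 1)*(a - 5)*(a - 1)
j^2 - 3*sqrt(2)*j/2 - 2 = (j - 2*sqrt(2))*(j + sqrt(2)/2)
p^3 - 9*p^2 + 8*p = p*(p - 8)*(p - 1)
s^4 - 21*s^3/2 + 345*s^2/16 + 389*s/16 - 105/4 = (s - 7)*(s - 4)*(s - 3/4)*(s + 5/4)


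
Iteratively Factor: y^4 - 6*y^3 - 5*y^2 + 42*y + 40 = (y + 1)*(y^3 - 7*y^2 + 2*y + 40) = (y - 4)*(y + 1)*(y^2 - 3*y - 10) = (y - 5)*(y - 4)*(y + 1)*(y + 2)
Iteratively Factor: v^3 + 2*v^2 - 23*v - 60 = (v + 4)*(v^2 - 2*v - 15) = (v - 5)*(v + 4)*(v + 3)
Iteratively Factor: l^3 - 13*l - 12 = (l + 3)*(l^2 - 3*l - 4) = (l + 1)*(l + 3)*(l - 4)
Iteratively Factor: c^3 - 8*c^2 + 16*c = (c - 4)*(c^2 - 4*c) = (c - 4)^2*(c)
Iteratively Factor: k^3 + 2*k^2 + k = (k + 1)*(k^2 + k) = (k + 1)^2*(k)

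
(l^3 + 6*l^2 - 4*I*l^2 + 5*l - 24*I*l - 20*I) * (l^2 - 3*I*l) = l^5 + 6*l^4 - 7*I*l^4 - 7*l^3 - 42*I*l^3 - 72*l^2 - 35*I*l^2 - 60*l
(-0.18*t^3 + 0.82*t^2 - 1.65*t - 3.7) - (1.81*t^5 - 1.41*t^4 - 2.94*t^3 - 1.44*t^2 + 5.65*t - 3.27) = -1.81*t^5 + 1.41*t^4 + 2.76*t^3 + 2.26*t^2 - 7.3*t - 0.43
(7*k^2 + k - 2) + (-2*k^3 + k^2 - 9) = -2*k^3 + 8*k^2 + k - 11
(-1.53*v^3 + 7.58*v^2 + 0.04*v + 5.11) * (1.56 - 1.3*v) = 1.989*v^4 - 12.2408*v^3 + 11.7728*v^2 - 6.5806*v + 7.9716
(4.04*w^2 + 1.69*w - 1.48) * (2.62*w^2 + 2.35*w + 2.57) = 10.5848*w^4 + 13.9218*w^3 + 10.4767*w^2 + 0.865299999999999*w - 3.8036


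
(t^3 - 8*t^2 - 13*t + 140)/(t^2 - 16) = (t^2 - 12*t + 35)/(t - 4)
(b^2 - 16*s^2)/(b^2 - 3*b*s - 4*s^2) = (b + 4*s)/(b + s)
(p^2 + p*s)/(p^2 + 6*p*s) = (p + s)/(p + 6*s)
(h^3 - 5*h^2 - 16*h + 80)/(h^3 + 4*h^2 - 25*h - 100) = (h - 4)/(h + 5)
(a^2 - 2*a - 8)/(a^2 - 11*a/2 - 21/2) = 2*(-a^2 + 2*a + 8)/(-2*a^2 + 11*a + 21)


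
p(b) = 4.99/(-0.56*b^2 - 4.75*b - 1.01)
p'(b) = 4.99*(1.12*b + 4.75)/(-0.56*b^2 - 4.75*b - 1.01)^2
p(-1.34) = 1.15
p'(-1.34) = 0.86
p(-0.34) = 9.24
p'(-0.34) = 74.69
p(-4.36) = 0.55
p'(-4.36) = -0.01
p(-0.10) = -9.23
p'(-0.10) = 79.19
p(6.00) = -0.10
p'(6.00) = 0.02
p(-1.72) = 0.91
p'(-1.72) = 0.47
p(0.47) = -1.48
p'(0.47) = 2.32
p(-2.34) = 0.71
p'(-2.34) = 0.21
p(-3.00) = 0.61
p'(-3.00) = 0.10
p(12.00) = -0.04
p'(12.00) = 0.00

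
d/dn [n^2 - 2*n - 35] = 2*n - 2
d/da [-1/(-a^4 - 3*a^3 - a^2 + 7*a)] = (-4*a^3 - 9*a^2 - 2*a + 7)/(a^2*(a^3 + 3*a^2 + a - 7)^2)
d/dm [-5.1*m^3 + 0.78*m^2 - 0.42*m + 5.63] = -15.3*m^2 + 1.56*m - 0.42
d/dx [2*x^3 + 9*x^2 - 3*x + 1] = 6*x^2 + 18*x - 3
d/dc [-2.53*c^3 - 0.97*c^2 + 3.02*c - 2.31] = -7.59*c^2 - 1.94*c + 3.02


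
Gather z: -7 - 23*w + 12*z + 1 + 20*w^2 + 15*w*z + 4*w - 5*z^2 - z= 20*w^2 - 19*w - 5*z^2 + z*(15*w + 11) - 6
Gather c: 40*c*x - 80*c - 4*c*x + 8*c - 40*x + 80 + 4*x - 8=c*(36*x - 72) - 36*x + 72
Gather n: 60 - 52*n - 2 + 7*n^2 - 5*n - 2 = 7*n^2 - 57*n + 56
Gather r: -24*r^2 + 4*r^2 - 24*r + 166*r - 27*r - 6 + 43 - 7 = -20*r^2 + 115*r + 30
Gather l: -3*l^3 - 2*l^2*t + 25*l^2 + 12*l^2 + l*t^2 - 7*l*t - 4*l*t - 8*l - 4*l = -3*l^3 + l^2*(37 - 2*t) + l*(t^2 - 11*t - 12)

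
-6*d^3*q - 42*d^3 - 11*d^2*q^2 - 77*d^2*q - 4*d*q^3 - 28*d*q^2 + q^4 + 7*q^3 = (-6*d + q)*(d + q)^2*(q + 7)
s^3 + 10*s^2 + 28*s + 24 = (s + 2)^2*(s + 6)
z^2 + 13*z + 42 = (z + 6)*(z + 7)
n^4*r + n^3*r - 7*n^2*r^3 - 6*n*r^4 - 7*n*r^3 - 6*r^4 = (n - 3*r)*(n + r)*(n + 2*r)*(n*r + r)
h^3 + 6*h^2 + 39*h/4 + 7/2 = (h + 1/2)*(h + 2)*(h + 7/2)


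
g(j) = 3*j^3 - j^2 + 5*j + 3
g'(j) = 9*j^2 - 2*j + 5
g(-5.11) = -448.96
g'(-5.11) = 250.23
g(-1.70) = -23.13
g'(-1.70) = 34.41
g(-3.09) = -110.51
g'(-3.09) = 97.11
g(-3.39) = -142.32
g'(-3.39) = 115.21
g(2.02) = 33.75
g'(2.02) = 37.68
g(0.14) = 3.69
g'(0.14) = 4.90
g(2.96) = 86.84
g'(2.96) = 77.93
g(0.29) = 4.44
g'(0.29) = 5.18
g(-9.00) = -2310.00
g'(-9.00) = 752.00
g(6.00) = 645.00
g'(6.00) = 317.00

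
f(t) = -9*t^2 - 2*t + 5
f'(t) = -18*t - 2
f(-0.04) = 5.07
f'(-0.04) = -1.28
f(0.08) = 4.78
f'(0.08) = -3.44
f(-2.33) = -39.20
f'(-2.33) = 39.94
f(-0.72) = 1.77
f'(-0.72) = 10.96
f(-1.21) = -5.76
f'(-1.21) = 19.78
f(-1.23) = -6.16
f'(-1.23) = 20.14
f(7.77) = -553.90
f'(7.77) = -141.86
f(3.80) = -132.56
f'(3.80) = -70.40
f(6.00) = -331.00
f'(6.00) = -110.00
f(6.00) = -331.00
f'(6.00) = -110.00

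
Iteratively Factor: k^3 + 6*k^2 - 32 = (k + 4)*(k^2 + 2*k - 8) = (k + 4)^2*(k - 2)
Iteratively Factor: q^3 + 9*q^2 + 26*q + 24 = (q + 4)*(q^2 + 5*q + 6) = (q + 3)*(q + 4)*(q + 2)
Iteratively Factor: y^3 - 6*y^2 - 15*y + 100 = (y + 4)*(y^2 - 10*y + 25) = (y - 5)*(y + 4)*(y - 5)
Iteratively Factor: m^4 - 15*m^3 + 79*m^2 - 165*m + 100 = (m - 1)*(m^3 - 14*m^2 + 65*m - 100) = (m - 5)*(m - 1)*(m^2 - 9*m + 20) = (m - 5)*(m - 4)*(m - 1)*(m - 5)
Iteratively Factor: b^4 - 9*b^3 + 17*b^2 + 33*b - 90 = (b - 5)*(b^3 - 4*b^2 - 3*b + 18) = (b - 5)*(b - 3)*(b^2 - b - 6) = (b - 5)*(b - 3)^2*(b + 2)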